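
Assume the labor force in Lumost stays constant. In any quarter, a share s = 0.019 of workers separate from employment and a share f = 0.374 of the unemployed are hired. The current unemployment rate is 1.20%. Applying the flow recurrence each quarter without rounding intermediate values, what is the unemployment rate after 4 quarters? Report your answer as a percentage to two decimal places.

With a fixed labor force, u_{t+1} = u_t + s·(1−u_t) − f·u_t = u_t·(1−s−f) + s.
Here 1−s−f = 0.607 and s = 0.019.
u_1 = 0.012000 × 0.607 + 0.019 = 0.026284.
u_2 = 0.026284 × 0.607 + 0.019 = 0.034954.
u_3 = 0.034954 × 0.607 + 0.019 = 0.040217.
u_4 = 0.040217 × 0.607 + 0.019 = 0.043412.

Unemployment rate after four quarters ≈ 4.34%.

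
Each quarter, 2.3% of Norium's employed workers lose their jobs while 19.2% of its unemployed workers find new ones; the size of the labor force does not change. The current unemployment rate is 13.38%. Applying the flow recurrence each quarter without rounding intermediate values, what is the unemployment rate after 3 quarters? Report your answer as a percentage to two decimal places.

Unemployment rate after three quarters ≈ 12.00%.

With a fixed labor force, u_{t+1} = u_t + s·(1−u_t) − f·u_t = u_t·(1−s−f) + s.
Here 1−s−f = 0.785 and s = 0.023.
u_1 = 0.133800 × 0.785 + 0.023 = 0.128033.
u_2 = 0.128033 × 0.785 + 0.023 = 0.123506.
u_3 = 0.123506 × 0.785 + 0.023 = 0.119952.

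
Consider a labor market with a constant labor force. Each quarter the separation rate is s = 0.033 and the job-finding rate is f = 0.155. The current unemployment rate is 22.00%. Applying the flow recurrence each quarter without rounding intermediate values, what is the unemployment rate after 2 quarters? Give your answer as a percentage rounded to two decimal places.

With a fixed labor force, u_{t+1} = u_t + s·(1−u_t) − f·u_t = u_t·(1−s−f) + s.
Here 1−s−f = 0.812 and s = 0.033.
u_1 = 0.220000 × 0.812 + 0.033 = 0.211640.
u_2 = 0.211640 × 0.812 + 0.033 = 0.204852.

Unemployment rate after two quarters ≈ 20.49%.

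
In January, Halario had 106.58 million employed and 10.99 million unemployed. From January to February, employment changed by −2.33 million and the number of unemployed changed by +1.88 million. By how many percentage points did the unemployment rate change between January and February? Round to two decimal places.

The unemployment rate changed by +1.64 percentage points.

January: labor force = 106.58 + 10.99 = 117.57; u = 10.99/117.57 = 9.35%.
February: labor force = 104.25 + 12.87 = 117.12; u = 12.87/117.12 = 10.99%.
Change = 10.99% − 9.35% = +1.64 pp.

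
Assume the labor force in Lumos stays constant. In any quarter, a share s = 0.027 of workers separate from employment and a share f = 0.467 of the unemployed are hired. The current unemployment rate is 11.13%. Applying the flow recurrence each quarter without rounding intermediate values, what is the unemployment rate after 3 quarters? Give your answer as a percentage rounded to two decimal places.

With a fixed labor force, u_{t+1} = u_t + s·(1−u_t) − f·u_t = u_t·(1−s−f) + s.
Here 1−s−f = 0.506 and s = 0.027.
u_1 = 0.111300 × 0.506 + 0.027 = 0.083318.
u_2 = 0.083318 × 0.506 + 0.027 = 0.069159.
u_3 = 0.069159 × 0.506 + 0.027 = 0.061994.

Unemployment rate after three quarters ≈ 6.20%.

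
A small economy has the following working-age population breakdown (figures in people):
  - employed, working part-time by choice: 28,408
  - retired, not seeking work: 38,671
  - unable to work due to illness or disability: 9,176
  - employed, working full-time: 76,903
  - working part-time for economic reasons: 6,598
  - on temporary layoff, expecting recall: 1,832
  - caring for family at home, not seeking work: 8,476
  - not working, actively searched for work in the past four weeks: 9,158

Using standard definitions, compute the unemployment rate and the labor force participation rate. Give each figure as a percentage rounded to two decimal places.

Unemployment rate ≈ 8.94%; labor force participation rate ≈ 68.57%.

Employed = 28,408 + 76,903 + 6,598 = 111,909 (anyone who worked, including part-time for economic reasons, counts as employed).
Unemployed = 1,832 + 9,158 = 10,990 (jobless and actively searching, or on temporary layoff).
Labor force = 111,909 + 10,990 = 122,899.
Not in labor force = 38,671 + 9,176 + 8,476 = 56,323 (those not working and not actively searching are outside the labor force).
Civilian working-age population = 122,899 + 56,323 = 179,222.
Unemployment rate = 10,990 / 122,899 = 8.94%.
Labor force participation rate = 122,899 / 179,222 = 68.57%.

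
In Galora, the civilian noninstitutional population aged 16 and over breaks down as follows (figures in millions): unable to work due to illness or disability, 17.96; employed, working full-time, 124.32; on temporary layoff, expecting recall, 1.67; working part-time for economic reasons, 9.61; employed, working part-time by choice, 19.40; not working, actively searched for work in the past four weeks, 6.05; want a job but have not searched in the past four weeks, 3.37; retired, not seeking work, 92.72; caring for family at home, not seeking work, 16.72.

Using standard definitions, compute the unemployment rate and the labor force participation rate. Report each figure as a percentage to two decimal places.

Unemployment rate ≈ 4.79%; labor force participation rate ≈ 55.19%.

Employed = 124.32 + 9.61 + 19.40 = 153.33 million (anyone who worked, including part-time for economic reasons, counts as employed).
Unemployed = 1.67 + 6.05 = 7.72 million (jobless and actively searching, or on temporary layoff).
Labor force = 153.33 + 7.72 = 161.05 million.
Not in labor force = 17.96 + 3.37 + 92.72 + 16.72 = 130.77 million (those not working and not actively searching are outside the labor force — including those who want a job but have given up searching).
Civilian working-age population = 161.05 + 130.77 = 291.82 million.
Unemployment rate = 7.72 / 161.05 = 4.79%.
Labor force participation rate = 161.05 / 291.82 = 55.19%.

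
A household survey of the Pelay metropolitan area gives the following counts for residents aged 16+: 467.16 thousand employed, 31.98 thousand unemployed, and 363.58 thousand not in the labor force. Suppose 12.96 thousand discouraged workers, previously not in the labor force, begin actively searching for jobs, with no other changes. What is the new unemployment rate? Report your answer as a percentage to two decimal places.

Initially, labor force = 467.16 + 31.98 = 499.14 thousand, so u = 31.98/499.14 = 6.41%.
After the change, unemployed and labor force both rise by 12.96 → E = 467.16, U = 44.94, labor force = 512.10 thousand.
New unemployment rate = 44.94 / 512.10 = 8.78%.

New unemployment rate ≈ 8.78%.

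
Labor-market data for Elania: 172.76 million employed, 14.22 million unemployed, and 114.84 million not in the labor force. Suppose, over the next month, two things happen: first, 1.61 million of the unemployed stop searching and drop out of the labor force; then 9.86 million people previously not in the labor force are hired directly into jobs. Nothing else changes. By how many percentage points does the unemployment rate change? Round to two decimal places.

The unemployment rate changes by −1.15 percentage points.

Initially, labor force = 172.76 + 14.22 = 186.98 million, so u = 14.22/186.98 = 7.61%.
After the first change, unemployed and labor force both fall by 1.61 → E = 172.76, U = 12.61, labor force = 185.37 million.
After the second change, employed and labor force both rise by 9.86; unemployed unchanged → E = 182.62, U = 12.61, labor force = 195.23 million.
New unemployment rate = 12.61 / 195.23 = 6.46%.
Change = 6.46% − 7.61% = −1.15 percentage points.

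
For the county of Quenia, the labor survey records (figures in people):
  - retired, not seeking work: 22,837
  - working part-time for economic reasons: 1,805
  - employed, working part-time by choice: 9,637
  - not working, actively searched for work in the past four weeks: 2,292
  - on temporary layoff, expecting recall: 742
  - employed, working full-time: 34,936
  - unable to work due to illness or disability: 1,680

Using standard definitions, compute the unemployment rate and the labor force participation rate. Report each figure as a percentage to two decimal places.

Unemployment rate ≈ 6.14%; labor force participation rate ≈ 66.84%.

Employed = 1,805 + 9,637 + 34,936 = 46,378 (anyone who worked, including part-time for economic reasons, counts as employed).
Unemployed = 2,292 + 742 = 3,034 (jobless and actively searching, or on temporary layoff).
Labor force = 46,378 + 3,034 = 49,412.
Not in labor force = 22,837 + 1,680 = 24,517 (those not working and not actively searching are outside the labor force).
Civilian working-age population = 49,412 + 24,517 = 73,929.
Unemployment rate = 3,034 / 49,412 = 6.14%.
Labor force participation rate = 49,412 / 73,929 = 66.84%.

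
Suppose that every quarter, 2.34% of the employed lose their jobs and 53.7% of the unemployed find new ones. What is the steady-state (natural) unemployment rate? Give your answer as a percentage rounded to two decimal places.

Steady-state unemployment rate ≈ 4.18%.

At steady state the flows balance: s·E = f·U, so U/(E+U) = s/(s+f).
u* = 2.34 / (2.34 + 53.7) = 2.34 / 56.04 = 4.18%.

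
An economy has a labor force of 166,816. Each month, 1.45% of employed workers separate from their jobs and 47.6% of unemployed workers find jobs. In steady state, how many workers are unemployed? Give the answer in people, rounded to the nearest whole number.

About 4,931 are unemployed in steady state.

Steady-state unemployment rate u* = s/(s+f) = 1.45/(1.45+47.6) = 0.029562.
Unemployed = u* × labor force = 0.029562 × 166,816 ≈ 4,931.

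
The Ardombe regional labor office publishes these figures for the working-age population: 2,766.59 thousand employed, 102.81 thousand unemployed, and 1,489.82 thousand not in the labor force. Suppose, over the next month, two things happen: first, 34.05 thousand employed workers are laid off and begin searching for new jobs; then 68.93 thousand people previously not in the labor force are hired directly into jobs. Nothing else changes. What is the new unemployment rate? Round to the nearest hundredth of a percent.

Initially, labor force = 2,766.59 + 102.81 = 2,869.40 thousand, so u = 102.81/2,869.40 = 3.58%.
After the first change, employed falls and unemployed rises by 34.05; labor force unchanged → E = 2,732.54, U = 136.86, labor force = 2,869.40 thousand.
After the second change, employed and labor force both rise by 68.93; unemployed unchanged → E = 2,801.47, U = 136.86, labor force = 2,938.33 thousand.
New unemployment rate = 136.86 / 2,938.33 = 4.66%.

New unemployment rate ≈ 4.66%.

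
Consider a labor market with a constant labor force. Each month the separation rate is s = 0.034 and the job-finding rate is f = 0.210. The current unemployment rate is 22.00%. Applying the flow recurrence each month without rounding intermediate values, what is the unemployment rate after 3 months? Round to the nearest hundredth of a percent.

With a fixed labor force, u_{t+1} = u_t + s·(1−u_t) − f·u_t = u_t·(1−s−f) + s.
Here 1−s−f = 0.756 and s = 0.034.
u_1 = 0.220000 × 0.756 + 0.034 = 0.200320.
u_2 = 0.200320 × 0.756 + 0.034 = 0.185442.
u_3 = 0.185442 × 0.756 + 0.034 = 0.174194.

Unemployment rate after three months ≈ 17.42%.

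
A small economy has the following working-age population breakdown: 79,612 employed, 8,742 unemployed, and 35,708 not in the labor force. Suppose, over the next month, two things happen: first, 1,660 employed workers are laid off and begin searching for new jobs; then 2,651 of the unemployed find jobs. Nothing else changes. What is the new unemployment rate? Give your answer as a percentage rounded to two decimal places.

New unemployment rate ≈ 8.77%.

Initially, labor force = 79,612 + 8,742 = 88,354, so u = 8,742/88,354 = 9.89%.
After the first change, employed falls and unemployed rises by 1,660; labor force unchanged → E = 77,952, U = 10,402, labor force = 88,354.
After the second change, unemployed falls and employed rises by 2,651; labor force unchanged → E = 80,603, U = 7,751, labor force = 88,354.
New unemployment rate = 7,751 / 88,354 = 8.77%.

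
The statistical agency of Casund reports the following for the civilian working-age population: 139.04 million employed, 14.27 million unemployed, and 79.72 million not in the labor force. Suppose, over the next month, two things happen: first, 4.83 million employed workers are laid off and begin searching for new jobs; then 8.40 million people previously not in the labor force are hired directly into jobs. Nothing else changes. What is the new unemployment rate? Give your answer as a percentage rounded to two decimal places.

New unemployment rate ≈ 11.81%.

Initially, labor force = 139.04 + 14.27 = 153.31 million, so u = 14.27/153.31 = 9.31%.
After the first change, employed falls and unemployed rises by 4.83; labor force unchanged → E = 134.21, U = 19.10, labor force = 153.31 million.
After the second change, employed and labor force both rise by 8.40; unemployed unchanged → E = 142.61, U = 19.10, labor force = 161.71 million.
New unemployment rate = 19.10 / 161.71 = 11.81%.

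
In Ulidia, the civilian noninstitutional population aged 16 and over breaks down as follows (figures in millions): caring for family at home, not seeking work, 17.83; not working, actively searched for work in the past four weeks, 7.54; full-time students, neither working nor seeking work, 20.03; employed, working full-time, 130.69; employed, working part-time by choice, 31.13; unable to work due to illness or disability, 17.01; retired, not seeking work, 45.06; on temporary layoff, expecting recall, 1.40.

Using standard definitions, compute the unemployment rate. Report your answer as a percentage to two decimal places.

Unemployment rate ≈ 5.24%.

Employed = 130.69 + 31.13 = 161.82 million.
Unemployed = 7.54 + 1.40 = 8.94 million (jobless and actively searching, or on temporary layoff).
Labor force = 161.82 + 8.94 = 170.76 million.
Unemployment rate = 8.94 / 170.76 = 5.24%.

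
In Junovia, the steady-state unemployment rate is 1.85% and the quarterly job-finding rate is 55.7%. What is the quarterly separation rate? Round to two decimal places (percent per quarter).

Separation rate ≈ 1.05% per quarter.

From u* = s/(s+f): s = u·f/(1−u).
s = 0.0185 × 55.7 / (1 − 0.0185) = 1.0305 / 0.9815 ≈ 1.05% per quarter.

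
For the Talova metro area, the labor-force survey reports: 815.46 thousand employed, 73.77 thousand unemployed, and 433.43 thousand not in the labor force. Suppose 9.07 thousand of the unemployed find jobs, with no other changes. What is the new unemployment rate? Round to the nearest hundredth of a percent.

Initially, labor force = 815.46 + 73.77 = 889.23 thousand, so u = 73.77/889.23 = 8.30%.
After the change, unemployed falls and employed rises by 9.07; labor force unchanged → E = 824.53, U = 64.70, labor force = 889.23 thousand.
New unemployment rate = 64.70 / 889.23 = 7.28%.

New unemployment rate ≈ 7.28%.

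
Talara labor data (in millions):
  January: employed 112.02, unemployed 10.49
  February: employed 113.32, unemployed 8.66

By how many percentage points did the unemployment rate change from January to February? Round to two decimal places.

January: labor force = 112.02 + 10.49 = 122.51; u = 10.49/122.51 = 8.56%.
February: labor force = 113.32 + 8.66 = 121.98; u = 8.66/121.98 = 7.10%.
Change = 7.10% − 8.56% = −1.46 pp.

The unemployment rate changed by −1.46 percentage points.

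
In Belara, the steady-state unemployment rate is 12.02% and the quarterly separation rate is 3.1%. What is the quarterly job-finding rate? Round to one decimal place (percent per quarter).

Job-finding rate ≈ 22.7% per quarter.

From u* = s/(s+f): f = s·(1−u)/u.
f = 3.1 × (1 − 0.1202) / 0.1202 = 2.7274 / 0.1202 ≈ 22.7% per quarter.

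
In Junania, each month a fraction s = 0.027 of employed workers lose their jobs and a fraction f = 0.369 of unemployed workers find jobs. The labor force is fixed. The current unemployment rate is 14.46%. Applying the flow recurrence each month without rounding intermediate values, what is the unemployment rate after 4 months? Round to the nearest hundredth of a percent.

Unemployment rate after four months ≈ 7.84%.

With a fixed labor force, u_{t+1} = u_t + s·(1−u_t) − f·u_t = u_t·(1−s−f) + s.
Here 1−s−f = 0.604 and s = 0.027.
u_1 = 0.144600 × 0.604 + 0.027 = 0.114338.
u_2 = 0.114338 × 0.604 + 0.027 = 0.096060.
u_3 = 0.096060 × 0.604 + 0.027 = 0.085020.
u_4 = 0.085020 × 0.604 + 0.027 = 0.078352.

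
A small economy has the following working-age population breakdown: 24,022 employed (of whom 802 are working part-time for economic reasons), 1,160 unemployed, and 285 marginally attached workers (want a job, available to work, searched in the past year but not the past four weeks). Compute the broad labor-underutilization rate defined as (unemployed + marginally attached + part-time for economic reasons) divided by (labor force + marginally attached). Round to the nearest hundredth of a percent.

Labor force = 24,022 + 1,160 = 25,182.
Numerator = 1,160 + 285 + 802 = 2,247.
Denominator = 25,182 + 285 = 25,467.
Broad rate = 2,247 / 25,467 = 8.82%.

Broad underutilization rate ≈ 8.82%.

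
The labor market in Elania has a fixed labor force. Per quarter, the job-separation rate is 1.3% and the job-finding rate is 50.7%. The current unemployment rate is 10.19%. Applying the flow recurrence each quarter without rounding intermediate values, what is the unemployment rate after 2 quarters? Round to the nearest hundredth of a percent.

With a fixed labor force, u_{t+1} = u_t + s·(1−u_t) − f·u_t = u_t·(1−s−f) + s.
Here 1−s−f = 0.480 and s = 0.013.
u_1 = 0.101900 × 0.480 + 0.013 = 0.061912.
u_2 = 0.061912 × 0.480 + 0.013 = 0.042718.

Unemployment rate after two quarters ≈ 4.27%.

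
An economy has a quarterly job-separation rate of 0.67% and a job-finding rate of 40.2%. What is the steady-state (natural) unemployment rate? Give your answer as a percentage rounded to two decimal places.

Steady-state unemployment rate ≈ 1.64%.

At steady state the flows balance: s·E = f·U, so U/(E+U) = s/(s+f).
u* = 0.67 / (0.67 + 40.2) = 0.67 / 40.87 = 1.64%.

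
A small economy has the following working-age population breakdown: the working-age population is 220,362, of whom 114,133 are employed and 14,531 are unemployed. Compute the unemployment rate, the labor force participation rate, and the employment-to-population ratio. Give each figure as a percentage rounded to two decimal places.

Unemployment rate ≈ 11.29%; labor force participation rate ≈ 58.39%; employment-population ratio ≈ 51.79%.

Labor force = employed + unemployed = 114,133 + 14,531 = 128,664.
Unemployment rate = 14,531 / 128,664 = 11.29%.
Labor force participation rate = 128,664 / 220,362 = 58.39%.
Employment-population ratio = 114,133 / 220,362 = 51.79%.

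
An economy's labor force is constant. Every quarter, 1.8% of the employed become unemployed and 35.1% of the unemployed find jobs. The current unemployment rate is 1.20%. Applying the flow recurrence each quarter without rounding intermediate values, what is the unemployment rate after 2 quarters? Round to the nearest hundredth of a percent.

With a fixed labor force, u_{t+1} = u_t + s·(1−u_t) − f·u_t = u_t·(1−s−f) + s.
Here 1−s−f = 0.631 and s = 0.018.
u_1 = 0.012000 × 0.631 + 0.018 = 0.025572.
u_2 = 0.025572 × 0.631 + 0.018 = 0.034136.

Unemployment rate after two quarters ≈ 3.41%.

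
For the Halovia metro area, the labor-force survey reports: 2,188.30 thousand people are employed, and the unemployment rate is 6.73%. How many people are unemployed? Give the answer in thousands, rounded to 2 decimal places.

Let U be the number unemployed. The labor force is E + U, and U/(E+U) = 0.0673.
So U = 0.0673 × 2,188.30 / (1 − 0.0673) = 147.2726 / 0.9327 ≈ 157.90 thousand.

About 157.90 thousand are unemployed.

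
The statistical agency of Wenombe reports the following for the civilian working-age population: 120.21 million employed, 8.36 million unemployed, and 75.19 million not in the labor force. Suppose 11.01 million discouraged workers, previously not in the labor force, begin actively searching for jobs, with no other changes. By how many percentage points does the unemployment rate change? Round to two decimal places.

Initially, labor force = 120.21 + 8.36 = 128.57 million, so u = 8.36/128.57 = 6.50%.
After the change, unemployed and labor force both rise by 11.01 → E = 120.21, U = 19.37, labor force = 139.58 million.
New unemployment rate = 19.37 / 139.58 = 13.88%.
Change = 13.88% − 6.50% = +7.38 percentage points.

The unemployment rate changes by +7.38 percentage points.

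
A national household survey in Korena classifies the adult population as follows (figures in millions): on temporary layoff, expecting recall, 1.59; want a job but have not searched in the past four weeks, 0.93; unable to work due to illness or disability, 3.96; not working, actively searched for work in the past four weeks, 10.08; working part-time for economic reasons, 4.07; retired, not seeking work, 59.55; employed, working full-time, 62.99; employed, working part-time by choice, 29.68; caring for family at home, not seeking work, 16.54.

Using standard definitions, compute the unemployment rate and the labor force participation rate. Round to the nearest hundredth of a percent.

Employed = 4.07 + 62.99 + 29.68 = 96.74 million (anyone who worked, including part-time for economic reasons, counts as employed).
Unemployed = 1.59 + 10.08 = 11.67 million (jobless and actively searching, or on temporary layoff).
Labor force = 96.74 + 11.67 = 108.41 million.
Not in labor force = 0.93 + 3.96 + 59.55 + 16.54 = 80.98 million (those not working and not actively searching are outside the labor force — including those who want a job but have given up searching).
Civilian working-age population = 108.41 + 80.98 = 189.39 million.
Unemployment rate = 11.67 / 108.41 = 10.76%.
Labor force participation rate = 108.41 / 189.39 = 57.24%.

Unemployment rate ≈ 10.76%; labor force participation rate ≈ 57.24%.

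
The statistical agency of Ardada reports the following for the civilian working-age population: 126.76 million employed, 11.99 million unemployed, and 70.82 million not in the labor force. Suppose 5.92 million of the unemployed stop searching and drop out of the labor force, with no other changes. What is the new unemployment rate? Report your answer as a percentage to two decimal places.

Initially, labor force = 126.76 + 11.99 = 138.75 million, so u = 11.99/138.75 = 8.64%.
After the change, unemployed and labor force both fall by 5.92 → E = 126.76, U = 6.07, labor force = 132.83 million.
New unemployment rate = 6.07 / 132.83 = 4.57%.

New unemployment rate ≈ 4.57%.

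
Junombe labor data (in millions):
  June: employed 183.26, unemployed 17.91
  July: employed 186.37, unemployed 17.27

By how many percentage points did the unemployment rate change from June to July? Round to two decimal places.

June: labor force = 183.26 + 17.91 = 201.17; u = 17.91/201.17 = 8.90%.
July: labor force = 186.37 + 17.27 = 203.64; u = 17.27/203.64 = 8.48%.
Change = 8.48% − 8.90% = −0.42 pp.

The unemployment rate changed by −0.42 percentage points.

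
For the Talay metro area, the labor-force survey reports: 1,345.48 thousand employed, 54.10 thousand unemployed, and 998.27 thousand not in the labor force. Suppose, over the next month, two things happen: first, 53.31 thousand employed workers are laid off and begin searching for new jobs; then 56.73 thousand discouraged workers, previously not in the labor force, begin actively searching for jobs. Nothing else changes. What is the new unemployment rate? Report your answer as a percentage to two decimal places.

Initially, labor force = 1,345.48 + 54.10 = 1,399.58 thousand, so u = 54.10/1,399.58 = 3.87%.
After the first change, employed falls and unemployed rises by 53.31; labor force unchanged → E = 1,292.17, U = 107.41, labor force = 1,399.58 thousand.
After the second change, unemployed and labor force both rise by 56.73 → E = 1,292.17, U = 164.14, labor force = 1,456.31 thousand.
New unemployment rate = 164.14 / 1,456.31 = 11.27%.

New unemployment rate ≈ 11.27%.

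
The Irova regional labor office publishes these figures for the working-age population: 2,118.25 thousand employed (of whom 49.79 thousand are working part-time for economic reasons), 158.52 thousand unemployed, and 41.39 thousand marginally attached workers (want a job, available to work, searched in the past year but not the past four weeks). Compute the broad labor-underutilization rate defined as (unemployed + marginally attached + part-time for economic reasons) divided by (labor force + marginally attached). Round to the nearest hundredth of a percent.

Broad underutilization rate ≈ 10.77%.

Labor force = 2,118.25 + 158.52 = 2,276.77 thousand.
Numerator = 158.52 + 41.39 + 49.79 = 249.70 thousand.
Denominator = 2,276.77 + 41.39 = 2,318.16 thousand.
Broad rate = 249.70 / 2,318.16 = 10.77%.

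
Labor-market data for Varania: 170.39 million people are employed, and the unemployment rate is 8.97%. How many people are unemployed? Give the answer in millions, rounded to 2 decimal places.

About 16.79 million are unemployed.

Let U be the number unemployed. The labor force is E + U, and U/(E+U) = 0.0897.
So U = 0.0897 × 170.39 / (1 − 0.0897) = 15.2840 / 0.9103 ≈ 16.79 million.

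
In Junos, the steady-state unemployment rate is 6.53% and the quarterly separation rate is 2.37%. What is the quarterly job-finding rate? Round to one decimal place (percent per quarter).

Job-finding rate ≈ 33.9% per quarter.

From u* = s/(s+f): f = s·(1−u)/u.
f = 2.37 × (1 − 0.0653) / 0.0653 = 2.2152 / 0.0653 ≈ 33.9% per quarter.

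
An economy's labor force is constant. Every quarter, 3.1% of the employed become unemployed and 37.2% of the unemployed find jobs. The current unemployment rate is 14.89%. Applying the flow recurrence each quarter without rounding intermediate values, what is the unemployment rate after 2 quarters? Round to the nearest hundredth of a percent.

Unemployment rate after two quarters ≈ 10.26%.

With a fixed labor force, u_{t+1} = u_t + s·(1−u_t) − f·u_t = u_t·(1−s−f) + s.
Here 1−s−f = 0.597 and s = 0.031.
u_1 = 0.148900 × 0.597 + 0.031 = 0.119893.
u_2 = 0.119893 × 0.597 + 0.031 = 0.102576.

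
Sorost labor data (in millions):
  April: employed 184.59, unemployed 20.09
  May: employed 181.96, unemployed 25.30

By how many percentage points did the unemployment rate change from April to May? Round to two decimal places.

The unemployment rate changed by +2.39 percentage points.

April: labor force = 184.59 + 20.09 = 204.68; u = 20.09/204.68 = 9.82%.
May: labor force = 181.96 + 25.30 = 207.26; u = 25.30/207.26 = 12.21%.
Change = 12.21% − 9.82% = +2.39 pp.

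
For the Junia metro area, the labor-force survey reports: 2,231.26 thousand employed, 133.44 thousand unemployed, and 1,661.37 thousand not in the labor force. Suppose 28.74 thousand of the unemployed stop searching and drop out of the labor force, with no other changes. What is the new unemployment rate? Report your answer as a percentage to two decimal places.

New unemployment rate ≈ 4.48%.

Initially, labor force = 2,231.26 + 133.44 = 2,364.70 thousand, so u = 133.44/2,364.70 = 5.64%.
After the change, unemployed and labor force both fall by 28.74 → E = 2,231.26, U = 104.70, labor force = 2,335.96 thousand.
New unemployment rate = 104.70 / 2,335.96 = 4.48%.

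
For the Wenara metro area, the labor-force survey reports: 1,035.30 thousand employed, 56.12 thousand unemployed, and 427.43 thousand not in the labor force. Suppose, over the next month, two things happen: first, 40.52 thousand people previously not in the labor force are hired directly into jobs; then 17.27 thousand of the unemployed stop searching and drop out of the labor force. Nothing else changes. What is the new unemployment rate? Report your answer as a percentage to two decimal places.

New unemployment rate ≈ 3.49%.

Initially, labor force = 1,035.30 + 56.12 = 1,091.42 thousand, so u = 56.12/1,091.42 = 5.14%.
After the first change, employed and labor force both rise by 40.52; unemployed unchanged → E = 1,075.82, U = 56.12, labor force = 1,131.94 thousand.
After the second change, unemployed and labor force both fall by 17.27 → E = 1,075.82, U = 38.85, labor force = 1,114.67 thousand.
New unemployment rate = 38.85 / 1,114.67 = 3.49%.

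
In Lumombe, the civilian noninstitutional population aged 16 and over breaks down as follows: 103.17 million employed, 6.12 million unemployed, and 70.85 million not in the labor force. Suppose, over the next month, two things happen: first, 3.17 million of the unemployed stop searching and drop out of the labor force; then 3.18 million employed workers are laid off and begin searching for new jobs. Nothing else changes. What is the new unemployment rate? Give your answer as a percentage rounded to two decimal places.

Initially, labor force = 103.17 + 6.12 = 109.29 million, so u = 6.12/109.29 = 5.60%.
After the first change, unemployed and labor force both fall by 3.17 → E = 103.17, U = 2.95, labor force = 106.12 million.
After the second change, employed falls and unemployed rises by 3.18; labor force unchanged → E = 99.99, U = 6.13, labor force = 106.12 million.
New unemployment rate = 6.13 / 106.12 = 5.78%.

New unemployment rate ≈ 5.78%.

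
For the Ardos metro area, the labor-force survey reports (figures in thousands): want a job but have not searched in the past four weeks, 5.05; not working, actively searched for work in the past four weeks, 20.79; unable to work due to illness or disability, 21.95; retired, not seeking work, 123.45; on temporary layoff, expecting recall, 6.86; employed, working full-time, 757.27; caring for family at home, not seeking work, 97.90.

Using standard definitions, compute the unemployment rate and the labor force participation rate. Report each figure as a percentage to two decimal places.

Unemployment rate ≈ 3.52%; labor force participation rate ≈ 75.96%.

Employed = 757.27 thousand.
Unemployed = 20.79 + 6.86 = 27.65 thousand (jobless and actively searching, or on temporary layoff).
Labor force = 757.27 + 27.65 = 784.92 thousand.
Not in labor force = 5.05 + 21.95 + 123.45 + 97.90 = 248.35 thousand (those not working and not actively searching are outside the labor force — including those who want a job but have given up searching).
Civilian working-age population = 784.92 + 248.35 = 1,033.27 thousand.
Unemployment rate = 27.65 / 784.92 = 3.52%.
Labor force participation rate = 784.92 / 1,033.27 = 75.96%.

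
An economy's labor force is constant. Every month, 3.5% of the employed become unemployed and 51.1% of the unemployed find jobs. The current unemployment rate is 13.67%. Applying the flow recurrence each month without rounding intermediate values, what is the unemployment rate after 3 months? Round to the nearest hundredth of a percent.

Unemployment rate after three months ≈ 7.09%.

With a fixed labor force, u_{t+1} = u_t + s·(1−u_t) − f·u_t = u_t·(1−s−f) + s.
Here 1−s−f = 0.454 and s = 0.035.
u_1 = 0.136700 × 0.454 + 0.035 = 0.097062.
u_2 = 0.097062 × 0.454 + 0.035 = 0.079066.
u_3 = 0.079066 × 0.454 + 0.035 = 0.070896.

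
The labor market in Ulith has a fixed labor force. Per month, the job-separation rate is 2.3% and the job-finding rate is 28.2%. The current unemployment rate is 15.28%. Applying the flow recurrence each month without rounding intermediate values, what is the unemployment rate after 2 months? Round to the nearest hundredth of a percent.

With a fixed labor force, u_{t+1} = u_t + s·(1−u_t) − f·u_t = u_t·(1−s−f) + s.
Here 1−s−f = 0.695 and s = 0.023.
u_1 = 0.152800 × 0.695 + 0.023 = 0.129196.
u_2 = 0.129196 × 0.695 + 0.023 = 0.112791.

Unemployment rate after two months ≈ 11.28%.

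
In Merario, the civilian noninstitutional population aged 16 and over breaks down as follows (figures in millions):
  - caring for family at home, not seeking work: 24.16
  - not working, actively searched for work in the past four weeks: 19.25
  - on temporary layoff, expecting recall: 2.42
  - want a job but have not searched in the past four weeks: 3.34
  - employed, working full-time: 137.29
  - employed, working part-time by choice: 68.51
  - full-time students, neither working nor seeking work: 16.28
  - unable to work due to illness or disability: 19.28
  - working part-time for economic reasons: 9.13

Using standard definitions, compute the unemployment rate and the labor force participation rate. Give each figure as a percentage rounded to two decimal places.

Unemployment rate ≈ 9.16%; labor force participation rate ≈ 78.96%.

Employed = 137.29 + 68.51 + 9.13 = 214.93 million (anyone who worked, including part-time for economic reasons, counts as employed).
Unemployed = 19.25 + 2.42 = 21.67 million (jobless and actively searching, or on temporary layoff).
Labor force = 214.93 + 21.67 = 236.60 million.
Not in labor force = 24.16 + 3.34 + 16.28 + 19.28 = 63.06 million (those not working and not actively searching are outside the labor force — including those who want a job but have given up searching).
Civilian working-age population = 236.60 + 63.06 = 299.66 million.
Unemployment rate = 21.67 / 236.60 = 9.16%.
Labor force participation rate = 236.60 / 299.66 = 78.96%.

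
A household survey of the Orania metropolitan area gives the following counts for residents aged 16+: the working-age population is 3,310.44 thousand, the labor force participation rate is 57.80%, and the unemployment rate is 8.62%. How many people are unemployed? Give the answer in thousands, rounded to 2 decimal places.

Labor force = 0.5780 × 3,310.44 = 1,913.43 thousand.
Unemployed = 0.0862 × 1,913.43 ≈ 164.94 thousand.

About 164.94 thousand are unemployed.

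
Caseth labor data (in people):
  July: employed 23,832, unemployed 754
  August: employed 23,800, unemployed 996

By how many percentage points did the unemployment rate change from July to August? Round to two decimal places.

July: labor force = 23,832 + 754 = 24,586; u = 754/24,586 = 3.07%.
August: labor force = 23,800 + 996 = 24,796; u = 996/24,796 = 4.02%.
Change = 4.02% − 3.07% = +0.95 pp.

The unemployment rate changed by +0.95 percentage points.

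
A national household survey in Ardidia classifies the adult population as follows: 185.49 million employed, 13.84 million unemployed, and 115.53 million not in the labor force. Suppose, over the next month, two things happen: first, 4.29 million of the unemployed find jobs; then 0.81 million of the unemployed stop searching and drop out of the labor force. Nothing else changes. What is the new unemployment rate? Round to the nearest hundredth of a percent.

New unemployment rate ≈ 4.40%.

Initially, labor force = 185.49 + 13.84 = 199.33 million, so u = 13.84/199.33 = 6.94%.
After the first change, unemployed falls and employed rises by 4.29; labor force unchanged → E = 189.78, U = 9.55, labor force = 199.33 million.
After the second change, unemployed and labor force both fall by 0.81 → E = 189.78, U = 8.74, labor force = 198.52 million.
New unemployment rate = 8.74 / 198.52 = 4.40%.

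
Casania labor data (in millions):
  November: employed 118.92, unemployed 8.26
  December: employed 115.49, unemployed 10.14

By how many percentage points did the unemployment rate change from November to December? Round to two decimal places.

November: labor force = 118.92 + 8.26 = 127.18; u = 8.26/127.18 = 6.49%.
December: labor force = 115.49 + 10.14 = 125.63; u = 10.14/125.63 = 8.07%.
Change = 8.07% − 6.49% = +1.58 pp.

The unemployment rate changed by +1.58 percentage points.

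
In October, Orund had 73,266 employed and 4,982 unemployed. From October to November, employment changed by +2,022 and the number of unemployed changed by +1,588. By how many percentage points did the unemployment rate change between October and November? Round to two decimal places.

The unemployment rate changed by +1.66 percentage points.

October: labor force = 73,266 + 4,982 = 78,248; u = 4,982/78,248 = 6.37%.
November: labor force = 75,288 + 6,570 = 81,858; u = 6,570/81,858 = 8.03%.
Change = 8.03% − 6.37% = +1.66 pp.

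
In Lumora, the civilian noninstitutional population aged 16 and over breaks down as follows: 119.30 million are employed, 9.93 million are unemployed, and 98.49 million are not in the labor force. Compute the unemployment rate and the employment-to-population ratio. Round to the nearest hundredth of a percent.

Labor force = employed + unemployed = 119.30 + 9.93 = 129.23 million.
Working-age population = 129.23 + 98.49 = 227.72 million.
Unemployment rate = 9.93 / 129.23 = 7.68%.
Employment-population ratio = 119.30 / 227.72 = 52.39%.

Unemployment rate ≈ 7.68%; employment-population ratio ≈ 52.39%.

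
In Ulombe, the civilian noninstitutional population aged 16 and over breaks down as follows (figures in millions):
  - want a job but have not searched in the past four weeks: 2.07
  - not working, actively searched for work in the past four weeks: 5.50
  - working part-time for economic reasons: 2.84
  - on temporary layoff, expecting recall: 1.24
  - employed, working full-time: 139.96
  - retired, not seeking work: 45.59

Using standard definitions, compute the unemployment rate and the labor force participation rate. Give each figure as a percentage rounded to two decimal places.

Unemployment rate ≈ 4.51%; labor force participation rate ≈ 75.83%.

Employed = 2.84 + 139.96 = 142.80 million (anyone who worked, including part-time for economic reasons, counts as employed).
Unemployed = 5.50 + 1.24 = 6.74 million (jobless and actively searching, or on temporary layoff).
Labor force = 142.80 + 6.74 = 149.54 million.
Not in labor force = 2.07 + 45.59 = 47.66 million (those not working and not actively searching are outside the labor force — including those who want a job but have given up searching).
Civilian working-age population = 149.54 + 47.66 = 197.20 million.
Unemployment rate = 6.74 / 149.54 = 4.51%.
Labor force participation rate = 149.54 / 197.20 = 75.83%.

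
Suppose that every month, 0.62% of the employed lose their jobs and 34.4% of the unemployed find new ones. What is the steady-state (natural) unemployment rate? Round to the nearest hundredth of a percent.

Steady-state unemployment rate ≈ 1.77%.

At steady state the flows balance: s·E = f·U, so U/(E+U) = s/(s+f).
u* = 0.62 / (0.62 + 34.4) = 0.62 / 35.02 = 1.77%.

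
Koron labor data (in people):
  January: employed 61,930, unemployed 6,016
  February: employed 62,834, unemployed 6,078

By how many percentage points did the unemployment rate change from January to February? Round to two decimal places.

The unemployment rate changed by −0.03 percentage points.

January: labor force = 61,930 + 6,016 = 67,946; u = 6,016/67,946 = 8.85%.
February: labor force = 62,834 + 6,078 = 68,912; u = 6,078/68,912 = 8.82%.
Change = 8.82% − 8.85% = −0.03 pp.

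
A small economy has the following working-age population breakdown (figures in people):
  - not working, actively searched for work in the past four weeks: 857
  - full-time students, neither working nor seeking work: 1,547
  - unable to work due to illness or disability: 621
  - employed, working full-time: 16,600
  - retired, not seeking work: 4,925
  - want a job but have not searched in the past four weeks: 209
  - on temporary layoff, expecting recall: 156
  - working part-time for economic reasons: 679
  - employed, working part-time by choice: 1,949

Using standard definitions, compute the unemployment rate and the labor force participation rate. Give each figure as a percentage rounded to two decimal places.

Employed = 16,600 + 679 + 1,949 = 19,228 (anyone who worked, including part-time for economic reasons, counts as employed).
Unemployed = 857 + 156 = 1,013 (jobless and actively searching, or on temporary layoff).
Labor force = 19,228 + 1,013 = 20,241.
Not in labor force = 1,547 + 621 + 4,925 + 209 = 7,302 (those not working and not actively searching are outside the labor force — including those who want a job but have given up searching).
Civilian working-age population = 20,241 + 7,302 = 27,543.
Unemployment rate = 1,013 / 20,241 = 5.00%.
Labor force participation rate = 20,241 / 27,543 = 73.49%.

Unemployment rate ≈ 5.00%; labor force participation rate ≈ 73.49%.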